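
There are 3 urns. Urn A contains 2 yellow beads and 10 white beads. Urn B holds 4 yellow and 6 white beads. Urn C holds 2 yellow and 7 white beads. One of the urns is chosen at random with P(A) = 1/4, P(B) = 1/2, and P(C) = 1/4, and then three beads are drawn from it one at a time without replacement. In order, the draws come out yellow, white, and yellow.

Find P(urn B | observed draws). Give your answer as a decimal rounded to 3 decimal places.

0.823

Under each hypothesis, the probability of the observed sequence is: P(data | urn A) = (2/12)(10/11)(1/10) = 0.015152; P(data | urn B) = (4/10)(6/9)(3/8) = 0.1; P(data | urn C) = (2/9)(7/8)(1/7) = 0.027778.
The prior-weighted likelihoods are 1/4 · 0.015152 = 0.0037879, 1/2 · 0.1 = 0.05, 1/4 · 0.027778 = 0.0069444; summing to 0.060732.
So P(urn B | data) = (0.05) / (0.060732) = 0.82328.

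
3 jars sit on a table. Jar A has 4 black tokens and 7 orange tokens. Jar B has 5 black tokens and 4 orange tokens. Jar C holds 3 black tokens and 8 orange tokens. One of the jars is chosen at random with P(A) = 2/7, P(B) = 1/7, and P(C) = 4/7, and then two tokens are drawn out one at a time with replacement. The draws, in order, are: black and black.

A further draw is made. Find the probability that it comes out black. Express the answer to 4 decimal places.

0.4006

The likelihood of the observed sequence under each hypothesis: P(data | jar A) = (4/11)(4/11) = 0.13223; P(data | jar B) = (5/9)(5/9) = 0.30864; P(data | jar C) = (3/11)(3/11) = 0.07438.
Multiplying each by its prior: 2/7 · 0.13223 = 0.03778, 1/7 · 0.30864 = 0.044092, 4/7 · 0.07438 = 0.042503; these sum to 0.12438.
Normalising, the posterior is P(jar A | data) = 0.30376, P(jar B | data) = 0.35451, P(jar C | data) = 0.34173.
The predictive probability is P(black next | data) = (4/11)(0.30376) + (5/9)(0.35451) + (3/11)(0.34173) = 0.40061.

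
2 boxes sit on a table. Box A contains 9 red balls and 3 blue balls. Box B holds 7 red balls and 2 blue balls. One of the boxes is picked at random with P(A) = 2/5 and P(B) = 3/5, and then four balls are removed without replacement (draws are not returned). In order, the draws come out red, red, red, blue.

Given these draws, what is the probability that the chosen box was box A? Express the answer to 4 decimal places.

Compute the likelihood of the observed sequence for each case: P(data | box A) = (9/12)(8/11)(7/10)(3/9) = 0.12727; P(data | box B) = (7/9)(6/8)(5/7)(2/6) = 0.13889.
Multiplying each by its prior: 2/5 · 0.12727 = 0.050909, 3/5 · 0.13889 = 0.083333; summing to 0.13424.
So P(box A | data) = (0.050909) / (0.13424) = 0.37923.

0.3792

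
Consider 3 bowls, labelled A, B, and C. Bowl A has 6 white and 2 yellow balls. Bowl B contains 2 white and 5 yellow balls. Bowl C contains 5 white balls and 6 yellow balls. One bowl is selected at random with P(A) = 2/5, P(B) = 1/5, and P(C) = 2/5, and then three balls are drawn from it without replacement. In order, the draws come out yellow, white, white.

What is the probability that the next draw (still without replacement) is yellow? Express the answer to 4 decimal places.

0.4181

Under each hypothesis, the probability of the observed sequence is: P(data | bowl A) = (2/8)(6/7)(5/6) = 0.17857; P(data | bowl B) = (5/7)(2/6)(1/5) = 0.047619; P(data | bowl C) = (6/11)(5/10)(4/9) = 0.12121.
Weighting by the prior gives 2/5 · 0.17857 = 0.071429, 1/5 · 0.047619 = 0.0095238, 2/5 · 0.12121 = 0.048485; these sum to 0.12944.
The posterior is then P(bowl A | data) = 0.55184, P(bowl B | data) = 0.073579, P(bowl C | data) = 0.37458.
The predictive probability is P(yellow next | data) = (1/5)(0.55184) + (1)(0.073579) + (5/8)(0.37458) = 0.41806.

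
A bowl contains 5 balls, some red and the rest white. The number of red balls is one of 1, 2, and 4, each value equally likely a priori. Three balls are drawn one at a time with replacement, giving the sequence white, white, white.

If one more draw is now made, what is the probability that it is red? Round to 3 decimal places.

0.265

For each hypothesis, P(data | H) works out to: P(data | r = 1) = (4/5)(4/5)(4/5) = 64/125; P(data | r = 2) = (3/5)(3/5)(3/5) = 27/125; P(data | r = 4) = (1/5)(1/5)(1/5) = 1/125.
The prior-weighted likelihoods are 1/3 · 64/125 = 64/375, 1/3 · 27/125 = 9/125, 1/3 · 1/125 = 1/375; summing to 92/375.
The posterior is then P(r = 1 | data) = 16/23, P(r = 2 | data) = 27/92, P(r = 4 | data) = 1/92.
The predictive probability is P(red next | data) = (1/5)(16/23) + (2/5)(27/92) + (4/5)(1/92) = 61/230.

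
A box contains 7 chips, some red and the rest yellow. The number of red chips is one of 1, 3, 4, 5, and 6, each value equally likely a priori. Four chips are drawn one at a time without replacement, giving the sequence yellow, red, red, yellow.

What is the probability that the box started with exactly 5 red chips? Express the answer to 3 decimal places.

0.217

For each hypothesis, P(data | H) works out to: P(data | r = 1) = (6/7)(1/6)(0/5) = 0; P(data | r = 3) = (4/7)(3/6)(2/5)(3/4) = 3/35; P(data | r = 4) = (3/7)(4/6)(3/5)(2/4) = 3/35; P(data | r = 5) = (2/7)(5/6)(4/5)(1/4) = 1/21; P(data | r = 6) = (1/7)(6/6)(5/5)(0/4) = 0.
Multiplying each by its prior: 1/5 · 0 = 0, 1/5 · 3/35 = 3/175, 1/5 · 3/35 = 3/175, 1/5 · 1/21 = 1/105, 1/5 · 0 = 0; summing to 23/525.
By Bayes' rule, P(r = 5 | data) = (1/105) / (23/525) = 5/23.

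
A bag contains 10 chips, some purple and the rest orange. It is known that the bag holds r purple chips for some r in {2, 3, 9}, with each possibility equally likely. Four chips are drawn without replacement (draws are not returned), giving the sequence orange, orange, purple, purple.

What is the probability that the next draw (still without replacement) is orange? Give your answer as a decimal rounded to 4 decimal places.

0.8846

For each hypothesis, P(data | H) works out to: P(data | r = 2) = (8/10)(7/9)(2/8)(1/7) = 1/45; P(data | r = 3) = (7/10)(6/9)(3/8)(2/7) = 1/20; P(data | r = 9) = (1/10)(0/9) = 0.
Multiplying each by its prior: 1/3 · 1/45 = 1/135, 1/3 · 1/20 = 1/60, 1/3 · 0 = 0; these sum to 13/540.
Dividing through by the total gives posterior P(r = 2 | data) = 4/13, P(r = 3 | data) = 9/13, P(r = 9 | data) = 0.
So P(orange next | data) = Σ P(orange next | H) P(H | data) = (1)(4/13) + (5/6)(9/13) = 23/26.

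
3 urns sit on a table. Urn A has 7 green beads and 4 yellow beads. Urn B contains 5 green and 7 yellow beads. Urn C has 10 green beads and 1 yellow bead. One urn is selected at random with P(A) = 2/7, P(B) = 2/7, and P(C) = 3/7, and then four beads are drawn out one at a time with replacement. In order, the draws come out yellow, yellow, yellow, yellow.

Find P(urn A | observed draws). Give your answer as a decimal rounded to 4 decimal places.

0.1311

For each hypothesis, P(data | H) works out to: P(data | urn A) = (4/11)(4/11)(4/11)(4/11) = 0.017485; P(data | urn B) = (7/12)(7/12)(7/12)(7/12) = 0.11579; P(data | urn C) = (1/11)(1/11)(1/11)(1/11) = 6.8301e-05.
The prior-weighted likelihoods are 2/7 · 0.017485 = 0.0049958, 2/7 · 0.11579 = 0.033083, 3/7 · 6.8301e-05 = 2.9272e-05; these sum to 0.038108.
Hence P(urn A | data) = (0.0049958) / (0.038108) = 0.1311.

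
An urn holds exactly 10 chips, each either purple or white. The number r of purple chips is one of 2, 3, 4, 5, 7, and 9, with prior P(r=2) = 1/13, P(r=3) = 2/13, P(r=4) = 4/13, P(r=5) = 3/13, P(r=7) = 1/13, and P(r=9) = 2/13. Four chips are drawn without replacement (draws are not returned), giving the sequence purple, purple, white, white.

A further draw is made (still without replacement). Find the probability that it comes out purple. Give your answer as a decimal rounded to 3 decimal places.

The likelihood of the observed sequence under each hypothesis: P(data | r = 2) = (2/10)(1/9)(8/8)(7/7) = 0.022222; P(data | r = 3) = (3/10)(2/9)(7/8)(6/7) = 0.05; P(data | r = 4) = (4/10)(3/9)(6/8)(5/7) = 0.071429; P(data | r = 5) = (5/10)(4/9)(5/8)(4/7) = 0.079365; P(data | r = 7) = (7/10)(6/9)(3/8)(2/7) = 0.05; P(data | r = 9) = (9/10)(8/9)(1/8)(0/7) = 0.
Weighting by the prior gives 1/13 · 0.022222 = 0.0017094, 2/13 · 0.05 = 0.0076923, 4/13 · 0.071429 = 0.021978, 3/13 · 0.079365 = 0.018315, 1/13 · 0.05 = 0.0038462, 2/13 · 0 = 0; with total 0.053541.
The posterior is then P(r = 2 | data) = 0.031927, P(r = 3 | data) = 0.14367, P(r = 4 | data) = 0.41049, P(r = 5 | data) = 0.34208, P(r = 7 | data) = 0.071836, P(r = 9 | data) = 0.
Averaging over the posterior, P(purple next | data) = (0)(0.031927) + (1/6)(0.14367) + (1/3)(0.41049) + (1/2)(0.34208) + (5/6)(0.071836) = 0.39168.

0.392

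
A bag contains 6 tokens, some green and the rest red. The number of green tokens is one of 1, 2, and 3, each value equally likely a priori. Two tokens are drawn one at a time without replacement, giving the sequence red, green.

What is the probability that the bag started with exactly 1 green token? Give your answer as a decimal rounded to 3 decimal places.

For each hypothesis, P(data | H) works out to: P(data | r = 1) = (5/6)(1/5) = 1/6; P(data | r = 2) = (4/6)(2/5) = 4/15; P(data | r = 3) = (3/6)(3/5) = 3/10.
Multiplying each by its prior: 1/3 · 1/6 = 1/18, 1/3 · 4/15 = 4/45, 1/3 · 3/10 = 1/10; these sum to 11/45.
Hence P(r = 1 | data) = (1/18) / (11/45) = 5/22.

0.227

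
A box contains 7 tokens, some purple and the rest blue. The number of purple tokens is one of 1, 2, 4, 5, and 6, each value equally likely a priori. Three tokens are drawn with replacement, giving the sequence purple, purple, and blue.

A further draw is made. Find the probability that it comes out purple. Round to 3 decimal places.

0.629

For each hypothesis, P(data | H) works out to: P(data | r = 1) = (1/7)(1/7)(6/7) = 0.017493; P(data | r = 2) = (2/7)(2/7)(5/7) = 0.058309; P(data | r = 4) = (4/7)(4/7)(3/7) = 0.13994; P(data | r = 5) = (5/7)(5/7)(2/7) = 0.14577; P(data | r = 6) = (6/7)(6/7)(1/7) = 0.10496.
Multiplying each by its prior: 1/5 · 0.017493 = 0.0034985, 1/5 · 0.058309 = 0.011662, 1/5 · 0.13994 = 0.027988, 1/5 · 0.14577 = 0.029155, 1/5 · 0.10496 = 0.020991; these sum to 0.093294.
The posterior is then P(r = 1 | data) = 0.0375, P(r = 2 | data) = 0.125, P(r = 4 | data) = 0.3, P(r = 5 | data) = 0.3125, P(r = 6 | data) = 0.225.
So P(purple next | data) = Σ P(purple next | H) P(H | data) = (1/7)(0.0375) + (2/7)(0.125) + (4/7)(0.3) + (5/7)(0.3125) + (6/7)(0.225) = 0.62857.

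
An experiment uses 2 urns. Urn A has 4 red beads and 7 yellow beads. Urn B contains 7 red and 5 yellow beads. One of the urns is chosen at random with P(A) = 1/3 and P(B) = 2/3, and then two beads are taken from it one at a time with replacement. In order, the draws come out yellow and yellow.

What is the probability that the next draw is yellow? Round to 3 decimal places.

Under each hypothesis, the probability of the observed sequence is: P(data | urn A) = (7/11)(7/11) = 0.40496; P(data | urn B) = (5/12)(5/12) = 0.17361.
The prior-weighted likelihoods are 1/3 · 0.40496 = 0.13499, 2/3 · 0.17361 = 0.11574; these sum to 0.25073.
Normalising, the posterior is P(urn A | data) = 0.53838, P(urn B | data) = 0.46162.
The predictive probability is P(yellow next | data) = (7/11)(0.53838) + (5/12)(0.46162) = 0.53495.

0.535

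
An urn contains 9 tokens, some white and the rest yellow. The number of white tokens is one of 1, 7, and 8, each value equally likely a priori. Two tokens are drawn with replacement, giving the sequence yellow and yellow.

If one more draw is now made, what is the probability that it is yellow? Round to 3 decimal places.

The likelihood of the observed sequence under each hypothesis: P(data | r = 1) = (8/9)(8/9) = 64/81; P(data | r = 7) = (2/9)(2/9) = 4/81; P(data | r = 8) = (1/9)(1/9) = 1/81.
The prior-weighted likelihoods are 1/3 · 64/81 = 64/243, 1/3 · 4/81 = 4/243, 1/3 · 1/81 = 1/243; with total 23/81.
Normalising, the posterior is P(r = 1 | data) = 64/69, P(r = 7 | data) = 4/69, P(r = 8 | data) = 1/69.
So P(yellow next | data) = Σ P(yellow next | H) P(H | data) = (8/9)(64/69) + (2/9)(4/69) + (1/9)(1/69) = 521/621.

0.839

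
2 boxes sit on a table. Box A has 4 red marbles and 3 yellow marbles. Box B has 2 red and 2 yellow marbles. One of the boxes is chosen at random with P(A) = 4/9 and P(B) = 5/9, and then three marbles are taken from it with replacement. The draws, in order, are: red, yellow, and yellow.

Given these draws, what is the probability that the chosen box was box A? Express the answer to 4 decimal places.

0.4018

Under each hypothesis, the probability of the observed sequence is: P(data | box A) = (4/7)(3/7)(3/7) = 0.10496; P(data | box B) = (2/4)(2/4)(2/4) = 0.125.
The prior-weighted likelihoods are 4/9 · 0.10496 = 0.046647, 5/9 · 0.125 = 0.069444; summing to 0.11609.
Therefore the posterior P(box A | data) = (0.046647) / (0.11609) = 0.40181.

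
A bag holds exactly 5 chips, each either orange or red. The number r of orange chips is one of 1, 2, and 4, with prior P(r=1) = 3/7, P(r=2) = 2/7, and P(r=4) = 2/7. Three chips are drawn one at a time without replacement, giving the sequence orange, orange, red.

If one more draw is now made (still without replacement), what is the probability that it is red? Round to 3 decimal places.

0.333

For each hypothesis, P(data | H) works out to: P(data | r = 1) = (1/5)(0/4) = 0; P(data | r = 2) = (2/5)(1/4)(3/3) = 1/10; P(data | r = 4) = (4/5)(3/4)(1/3) = 1/5.
The prior-weighted likelihoods are 3/7 · 0 = 0, 2/7 · 1/10 = 1/35, 2/7 · 1/5 = 2/35; with total 3/35.
Dividing through by the total gives posterior P(r = 1 | data) = 0, P(r = 2 | data) = 1/3, P(r = 4 | data) = 2/3.
So P(red next | data) = Σ P(red next | H) P(H | data) = (1)(1/3) + (0)(2/3) = 1/3.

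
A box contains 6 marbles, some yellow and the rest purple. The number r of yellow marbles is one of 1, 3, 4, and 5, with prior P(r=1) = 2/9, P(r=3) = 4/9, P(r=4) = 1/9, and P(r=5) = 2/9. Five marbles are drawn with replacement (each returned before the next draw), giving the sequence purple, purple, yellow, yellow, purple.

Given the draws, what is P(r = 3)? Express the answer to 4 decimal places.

Under each hypothesis, the probability of the observed sequence is: P(data | r = 1) = (5/6)(5/6)(1/6)(1/6)(5/6) = 0.016075; P(data | r = 3) = (3/6)(3/6)(3/6)(3/6)(3/6) = 0.03125; P(data | r = 4) = (2/6)(2/6)(4/6)(4/6)(2/6) = 0.016461; P(data | r = 5) = (1/6)(1/6)(5/6)(5/6)(1/6) = 0.003215.
Multiplying each by its prior: 2/9 · 0.016075 = 0.0035722, 4/9 · 0.03125 = 0.013889, 1/9 · 0.016461 = 0.001829, 2/9 · 0.003215 = 0.00071445; summing to 0.020005.
So P(r = 3 | data) = (0.013889) / (0.020005) = 0.69429.

0.6943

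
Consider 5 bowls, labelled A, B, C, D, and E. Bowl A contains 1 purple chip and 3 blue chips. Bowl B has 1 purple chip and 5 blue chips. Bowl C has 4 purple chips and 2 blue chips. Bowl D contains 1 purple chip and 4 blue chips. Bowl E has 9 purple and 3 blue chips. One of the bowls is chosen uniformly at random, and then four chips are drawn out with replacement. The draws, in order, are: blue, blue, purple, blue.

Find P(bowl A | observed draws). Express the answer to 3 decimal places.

Compute the likelihood of the observed sequence for each case: P(data | bowl A) = (3/4)(3/4)(1/4)(3/4) = 0.10547; P(data | bowl B) = (5/6)(5/6)(1/6)(5/6) = 0.096451; P(data | bowl C) = (2/6)(2/6)(4/6)(2/6) = 0.024691; P(data | bowl D) = (4/5)(4/5)(1/5)(4/5) = 0.1024; P(data | bowl E) = (3/12)(3/12)(9/12)(3/12) = 0.011719.
Multiplying each by its prior: 1/5 · 0.10547 = 0.021094, 1/5 · 0.096451 = 0.01929, 1/5 · 0.024691 = 0.0049383, 1/5 · 0.1024 = 0.02048, 1/5 · 0.011719 = 0.0023437; these sum to 0.068146.
By Bayes' rule, P(bowl A | data) = (0.021094) / (0.068146) = 0.30954.

0.310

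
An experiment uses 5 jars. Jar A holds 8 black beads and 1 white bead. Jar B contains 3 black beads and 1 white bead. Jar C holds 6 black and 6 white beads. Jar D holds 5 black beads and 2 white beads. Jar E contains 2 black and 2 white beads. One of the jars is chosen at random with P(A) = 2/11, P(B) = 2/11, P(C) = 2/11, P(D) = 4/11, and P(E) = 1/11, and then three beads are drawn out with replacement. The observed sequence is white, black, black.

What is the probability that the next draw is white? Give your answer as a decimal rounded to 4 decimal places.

0.3137

For each hypothesis, P(data | H) works out to: P(data | jar A) = (1/9)(8/9)(8/9) = 0.087791; P(data | jar B) = (1/4)(3/4)(3/4) = 0.14062; P(data | jar C) = (6/12)(6/12)(6/12) = 0.125; P(data | jar D) = (2/7)(5/7)(5/7) = 0.14577; P(data | jar E) = (2/4)(2/4)(2/4) = 0.125.
The prior-weighted likelihoods are 2/11 · 0.087791 = 0.015962, 2/11 · 0.14062 = 0.025568, 2/11 · 0.125 = 0.022727, 4/11 · 0.14577 = 0.053008, 1/11 · 0.125 = 0.011364; summing to 0.12863.
Dividing through by the total gives posterior P(jar A | data) = 0.12409, P(jar B | data) = 0.19877, P(jar C | data) = 0.17669, P(jar D | data) = 0.4121, P(jar E | data) = 0.088344.
So P(white next | data) = Σ P(white next | H) P(H | data) = (1/9)(0.12409) + (1/4)(0.19877) + (1/2)(0.17669) + (2/7)(0.4121) + (1/2)(0.088344) = 0.31374.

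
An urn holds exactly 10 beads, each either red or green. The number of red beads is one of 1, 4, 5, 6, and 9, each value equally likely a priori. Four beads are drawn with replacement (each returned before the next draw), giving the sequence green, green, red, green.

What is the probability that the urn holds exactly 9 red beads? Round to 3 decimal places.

0.003

Under each hypothesis, the probability of the observed sequence is: P(data | r = 1) = (9/10)(9/10)(1/10)(9/10) = 0.0729; P(data | r = 4) = (6/10)(6/10)(4/10)(6/10) = 0.0864; P(data | r = 5) = (5/10)(5/10)(5/10)(5/10) = 0.0625; P(data | r = 6) = (4/10)(4/10)(6/10)(4/10) = 0.0384; P(data | r = 9) = (1/10)(1/10)(9/10)(1/10) = 0.0009.
Multiplying each by its prior: 1/5 · 0.0729 = 0.01458, 1/5 · 0.0864 = 0.01728, 1/5 · 0.0625 = 0.0125, 1/5 · 0.0384 = 0.00768, 1/5 · 0.0009 = 0.00018; these sum to 0.05222.
Hence P(r = 9 | data) = (0.00018) / (0.05222) = 0.003447.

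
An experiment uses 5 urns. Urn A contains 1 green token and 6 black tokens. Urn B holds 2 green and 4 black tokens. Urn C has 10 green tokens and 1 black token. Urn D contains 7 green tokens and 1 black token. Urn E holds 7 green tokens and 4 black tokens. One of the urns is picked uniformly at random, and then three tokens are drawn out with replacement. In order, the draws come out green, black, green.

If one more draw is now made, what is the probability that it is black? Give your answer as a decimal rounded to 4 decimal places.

0.3337

Under each hypothesis, the probability of the observed sequence is: P(data | urn A) = (1/7)(6/7)(1/7) = 0.017493; P(data | urn B) = (2/6)(4/6)(2/6) = 0.074074; P(data | urn C) = (10/11)(1/11)(10/11) = 0.075131; P(data | urn D) = (7/8)(1/8)(7/8) = 0.095703; P(data | urn E) = (7/11)(4/11)(7/11) = 0.14726.
The prior-weighted likelihoods are 1/5 · 0.017493 = 0.0034985, 1/5 · 0.074074 = 0.014815, 1/5 · 0.075131 = 0.015026, 1/5 · 0.095703 = 0.019141, 1/5 · 0.14726 = 0.029452; with total 0.081932.
The posterior is then P(urn A | data) = 0.042701, P(urn B | data) = 0.18082, P(urn C | data) = 0.1834, P(urn D | data) = 0.23362, P(urn E | data) = 0.35946.
The predictive probability is P(black next | data) = (6/7)(0.042701) + (2/3)(0.18082) + (1/11)(0.1834) + (1/8)(0.23362) + (4/11)(0.35946) = 0.33374.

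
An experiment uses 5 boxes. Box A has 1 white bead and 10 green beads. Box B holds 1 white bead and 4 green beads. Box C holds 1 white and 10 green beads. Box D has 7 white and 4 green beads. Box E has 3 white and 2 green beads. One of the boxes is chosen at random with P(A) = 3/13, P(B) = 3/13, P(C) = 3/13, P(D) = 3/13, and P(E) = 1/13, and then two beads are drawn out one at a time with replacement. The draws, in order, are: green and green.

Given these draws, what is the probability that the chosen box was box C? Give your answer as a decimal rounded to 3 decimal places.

Under each hypothesis, the probability of the observed sequence is: P(data | box A) = (10/11)(10/11) = 0.82645; P(data | box B) = (4/5)(4/5) = 0.64; P(data | box C) = (10/11)(10/11) = 0.82645; P(data | box D) = (4/11)(4/11) = 0.13223; P(data | box E) = (2/5)(2/5) = 0.16.
The prior-weighted likelihoods are 3/13 · 0.82645 = 0.19072, 3/13 · 0.64 = 0.14769, 3/13 · 0.82645 = 0.19072, 3/13 · 0.13223 = 0.030515, 1/13 · 0.16 = 0.012308; these sum to 0.57195.
By Bayes' rule, P(box C | data) = (0.19072) / (0.57195) = 0.33345.

0.333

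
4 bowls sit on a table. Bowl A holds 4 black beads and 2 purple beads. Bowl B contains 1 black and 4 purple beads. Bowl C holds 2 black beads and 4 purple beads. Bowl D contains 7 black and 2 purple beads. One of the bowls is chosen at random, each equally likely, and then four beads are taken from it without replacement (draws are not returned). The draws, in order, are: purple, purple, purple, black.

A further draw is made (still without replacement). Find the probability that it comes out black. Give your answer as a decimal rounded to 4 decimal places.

The likelihood of the observed sequence under each hypothesis: P(data | bowl A) = (2/6)(1/5)(0/4) = 0; P(data | bowl B) = (4/5)(3/4)(2/3)(1/2) = 1/5; P(data | bowl C) = (4/6)(3/5)(2/4)(2/3) = 2/15; P(data | bowl D) = (2/9)(1/8)(0/7) = 0.
Multiplying each by its prior: 1/4 · 0 = 0, 1/4 · 1/5 = 1/20, 1/4 · 2/15 = 1/30, 1/4 · 0 = 0; with total 1/12.
The posterior is then P(bowl A | data) = 0, P(bowl B | data) = 3/5, P(bowl C | data) = 2/5, P(bowl D | data) = 0.
So P(black next | data) = Σ P(black next | H) P(H | data) = (0)(3/5) + (1/2)(2/5) = 1/5.

0.2000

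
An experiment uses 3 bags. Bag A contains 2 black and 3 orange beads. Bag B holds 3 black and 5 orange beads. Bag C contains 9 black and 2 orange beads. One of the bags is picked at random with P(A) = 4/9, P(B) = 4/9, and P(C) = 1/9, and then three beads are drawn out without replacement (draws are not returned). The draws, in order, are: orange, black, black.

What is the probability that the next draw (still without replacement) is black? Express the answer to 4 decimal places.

0.2201

Compute the likelihood of the observed sequence for each case: P(data | bag A) = (3/5)(2/4)(1/3) = 0.1; P(data | bag B) = (5/8)(3/7)(2/6) = 0.089286; P(data | bag C) = (2/11)(9/10)(8/9) = 0.14545.
The prior-weighted likelihoods are 4/9 · 0.1 = 0.044444, 4/9 · 0.089286 = 0.039683, 1/9 · 0.14545 = 0.016162; these sum to 0.10029.
Normalising, the posterior is P(bag A | data) = 0.44317, P(bag B | data) = 0.39568, P(bag C | data) = 0.16115.
The predictive probability is P(black next | data) = (0)(0.44317) + (1/5)(0.39568) + (7/8)(0.16115) = 0.22014.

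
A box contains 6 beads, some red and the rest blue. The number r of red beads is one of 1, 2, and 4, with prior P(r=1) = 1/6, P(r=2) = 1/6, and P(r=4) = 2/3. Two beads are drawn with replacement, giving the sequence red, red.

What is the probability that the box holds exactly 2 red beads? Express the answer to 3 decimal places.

0.058

For each hypothesis, P(data | H) works out to: P(data | r = 1) = (1/6)(1/6) = 1/36; P(data | r = 2) = (2/6)(2/6) = 1/9; P(data | r = 4) = (4/6)(4/6) = 4/9.
The prior-weighted likelihoods are 1/6 · 1/36 = 1/216, 1/6 · 1/9 = 1/54, 2/3 · 4/9 = 8/27; these sum to 23/72.
By Bayes' rule, P(r = 2 | data) = (1/54) / (23/72) = 4/69.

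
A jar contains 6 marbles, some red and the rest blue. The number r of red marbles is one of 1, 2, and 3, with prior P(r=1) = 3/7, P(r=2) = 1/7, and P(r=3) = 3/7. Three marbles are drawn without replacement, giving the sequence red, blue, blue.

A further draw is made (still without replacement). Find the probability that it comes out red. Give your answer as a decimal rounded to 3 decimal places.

0.319

The likelihood of the observed sequence under each hypothesis: P(data | r = 1) = (1/6)(5/5)(4/4) = 1/6; P(data | r = 2) = (2/6)(4/5)(3/4) = 1/5; P(data | r = 3) = (3/6)(3/5)(2/4) = 3/20.
Weighting by the prior gives 3/7 · 1/6 = 1/14, 1/7 · 1/5 = 1/35, 3/7 · 3/20 = 9/140; summing to 23/140.
Dividing through by the total gives posterior P(r = 1 | data) = 10/23, P(r = 2 | data) = 4/23, P(r = 3 | data) = 9/23.
So P(red next | data) = Σ P(red next | H) P(H | data) = (0)(10/23) + (1/3)(4/23) + (2/3)(9/23) = 22/69.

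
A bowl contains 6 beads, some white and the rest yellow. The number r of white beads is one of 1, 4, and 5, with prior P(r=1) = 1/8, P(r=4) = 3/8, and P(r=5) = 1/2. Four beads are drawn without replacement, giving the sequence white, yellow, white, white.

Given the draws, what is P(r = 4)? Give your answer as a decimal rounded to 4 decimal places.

The likelihood of the observed sequence under each hypothesis: P(data | r = 1) = (1/6)(5/5)(0/4) = 0; P(data | r = 4) = (4/6)(2/5)(3/4)(2/3) = 2/15; P(data | r = 5) = (5/6)(1/5)(4/4)(3/3) = 1/6.
The prior-weighted likelihoods are 1/8 · 0 = 0, 3/8 · 2/15 = 1/20, 1/2 · 1/6 = 1/12; summing to 2/15.
Hence P(r = 4 | data) = (1/20) / (2/15) = 3/8.

0.3750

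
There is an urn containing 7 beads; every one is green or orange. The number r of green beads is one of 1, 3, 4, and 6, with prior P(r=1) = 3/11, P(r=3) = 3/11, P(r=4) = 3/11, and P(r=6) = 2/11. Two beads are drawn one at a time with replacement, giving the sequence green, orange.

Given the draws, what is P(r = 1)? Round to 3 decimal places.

0.176

Under each hypothesis, the probability of the observed sequence is: P(data | r = 1) = (1/7)(6/7) = 6/49; P(data | r = 3) = (3/7)(4/7) = 12/49; P(data | r = 4) = (4/7)(3/7) = 12/49; P(data | r = 6) = (6/7)(1/7) = 6/49.
The prior-weighted likelihoods are 3/11 · 6/49 = 18/539, 3/11 · 12/49 = 36/539, 3/11 · 12/49 = 36/539, 2/11 · 6/49 = 12/539; with total 102/539.
By Bayes' rule, P(r = 1 | data) = (18/539) / (102/539) = 3/17.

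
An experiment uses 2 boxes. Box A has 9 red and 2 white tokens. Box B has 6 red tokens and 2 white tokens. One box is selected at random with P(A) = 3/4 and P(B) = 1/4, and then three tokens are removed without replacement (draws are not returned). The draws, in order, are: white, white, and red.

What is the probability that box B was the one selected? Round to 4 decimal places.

For each hypothesis, P(data | H) works out to: P(data | box A) = (2/11)(1/10)(9/9) = 0.018182; P(data | box B) = (2/8)(1/7)(6/6) = 0.035714.
Multiplying each by its prior: 3/4 · 0.018182 = 0.013636, 1/4 · 0.035714 = 0.0089286; these sum to 0.022565.
Hence P(box B | data) = (0.0089286) / (0.022565) = 0.39568.

0.3957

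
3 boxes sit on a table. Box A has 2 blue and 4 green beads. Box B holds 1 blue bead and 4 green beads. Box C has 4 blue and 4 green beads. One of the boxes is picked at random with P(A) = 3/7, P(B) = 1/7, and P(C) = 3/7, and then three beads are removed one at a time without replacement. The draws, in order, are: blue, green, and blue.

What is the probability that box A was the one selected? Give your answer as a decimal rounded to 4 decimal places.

Under each hypothesis, the probability of the observed sequence is: P(data | box A) = (2/6)(4/5)(1/4) = 1/15; P(data | box B) = (1/5)(4/4)(0/3) = 0; P(data | box C) = (4/8)(4/7)(3/6) = 1/7.
Multiplying each by its prior: 3/7 · 1/15 = 1/35, 1/7 · 0 = 0, 3/7 · 1/7 = 3/49; with total 22/245.
So P(box A | data) = (1/35) / (22/245) = 7/22.

0.3182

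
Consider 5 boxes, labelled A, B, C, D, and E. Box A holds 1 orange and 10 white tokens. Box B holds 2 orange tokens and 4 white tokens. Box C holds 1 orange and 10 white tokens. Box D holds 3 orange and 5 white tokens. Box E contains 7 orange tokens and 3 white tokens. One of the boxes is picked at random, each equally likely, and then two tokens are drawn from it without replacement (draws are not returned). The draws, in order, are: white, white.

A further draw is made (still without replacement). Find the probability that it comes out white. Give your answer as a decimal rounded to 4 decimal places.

0.7485

Compute the likelihood of the observed sequence for each case: P(data | box A) = (10/11)(9/10) = 0.81818; P(data | box B) = (4/6)(3/5) = 0.4; P(data | box C) = (10/11)(9/10) = 0.81818; P(data | box D) = (5/8)(4/7) = 0.35714; P(data | box E) = (3/10)(2/9) = 0.066667.
Weighting by the prior gives 1/5 · 0.81818 = 0.16364, 1/5 · 0.4 = 0.08, 1/5 · 0.81818 = 0.16364, 1/5 · 0.35714 = 0.071429, 1/5 · 0.066667 = 0.013333; with total 0.49203.
Normalising, the posterior is P(box A | data) = 0.33257, P(box B | data) = 0.16259, P(box C | data) = 0.33257, P(box D | data) = 0.14517, P(box E | data) = 0.027098.
So P(white next | data) = Σ P(white next | H) P(H | data) = (8/9)(0.33257) + (1/2)(0.16259) + (8/9)(0.33257) + (1/2)(0.14517) + (1/8)(0.027098) = 0.7485.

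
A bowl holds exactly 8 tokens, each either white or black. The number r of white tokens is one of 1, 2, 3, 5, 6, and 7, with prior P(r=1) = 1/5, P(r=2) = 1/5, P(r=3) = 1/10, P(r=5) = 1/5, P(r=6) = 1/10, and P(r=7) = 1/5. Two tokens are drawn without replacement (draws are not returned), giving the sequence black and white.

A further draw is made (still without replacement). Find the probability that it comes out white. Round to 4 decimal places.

0.4862

Under each hypothesis, the probability of the observed sequence is: P(data | r = 1) = (7/8)(1/7) = 1/8; P(data | r = 2) = (6/8)(2/7) = 3/14; P(data | r = 3) = (5/8)(3/7) = 15/56; P(data | r = 5) = (3/8)(5/7) = 15/56; P(data | r = 6) = (2/8)(6/7) = 3/14; P(data | r = 7) = (1/8)(7/7) = 1/8.
Multiplying each by its prior: 1/5 · 1/8 = 1/40, 1/5 · 3/14 = 3/70, 1/10 · 15/56 = 3/112, 1/5 · 15/56 = 3/56, 1/10 · 3/14 = 3/140, 1/5 · 1/8 = 1/40; summing to 109/560.
The posterior is then P(r = 1 | data) = 14/109, P(r = 2 | data) = 24/109, P(r = 3 | data) = 15/109, P(r = 5 | data) = 30/109, P(r = 6 | data) = 12/109, P(r = 7 | data) = 14/109.
Averaging over the posterior, P(white next | data) = (0)(14/109) + (1/6)(24/109) + (1/3)(15/109) + (2/3)(30/109) + (5/6)(12/109) + (1)(14/109) = 53/109.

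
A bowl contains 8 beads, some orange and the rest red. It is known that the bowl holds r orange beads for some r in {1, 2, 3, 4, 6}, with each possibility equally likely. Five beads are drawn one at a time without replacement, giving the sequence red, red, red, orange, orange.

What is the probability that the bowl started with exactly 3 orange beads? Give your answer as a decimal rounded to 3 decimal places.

0.405

Under each hypothesis, the probability of the observed sequence is: P(data | r = 1) = (7/8)(6/7)(5/6)(1/5)(0/4) = 0; P(data | r = 2) = (6/8)(5/7)(4/6)(2/5)(1/4) = 0.035714; P(data | r = 3) = (5/8)(4/7)(3/6)(3/5)(2/4) = 0.053571; P(data | r = 4) = (4/8)(3/7)(2/6)(4/5)(3/4) = 0.042857; P(data | r = 6) = (2/8)(1/7)(0/6) = 0.
Multiplying each by its prior: 1/5 · 0 = 0, 1/5 · 0.035714 = 0.0071429, 1/5 · 0.053571 = 0.010714, 1/5 · 0.042857 = 0.0085714, 1/5 · 0 = 0; with total 0.026429.
Hence P(r = 3 | data) = (0.010714) / (0.026429) = 0.40541.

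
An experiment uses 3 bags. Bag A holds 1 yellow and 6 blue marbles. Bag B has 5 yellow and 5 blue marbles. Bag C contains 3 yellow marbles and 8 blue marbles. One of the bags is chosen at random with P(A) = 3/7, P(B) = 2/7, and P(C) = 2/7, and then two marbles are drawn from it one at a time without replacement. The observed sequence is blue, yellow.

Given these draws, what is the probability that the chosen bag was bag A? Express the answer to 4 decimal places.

Under each hypothesis, the probability of the observed sequence is: P(data | bag A) = (6/7)(1/6) = 0.14286; P(data | bag B) = (5/10)(5/9) = 0.27778; P(data | bag C) = (8/11)(3/10) = 0.21818.
Multiplying each by its prior: 3/7 · 0.14286 = 0.061224, 2/7 · 0.27778 = 0.079365, 2/7 · 0.21818 = 0.062338; these sum to 0.20293.
Hence P(bag A | data) = (0.061224) / (0.20293) = 0.30171.

0.3017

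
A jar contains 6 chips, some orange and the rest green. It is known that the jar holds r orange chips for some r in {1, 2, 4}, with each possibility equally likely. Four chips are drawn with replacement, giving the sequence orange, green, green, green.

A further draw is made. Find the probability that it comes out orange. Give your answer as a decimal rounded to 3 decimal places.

For each hypothesis, P(data | H) works out to: P(data | r = 1) = (1/6)(5/6)(5/6)(5/6) = 0.096451; P(data | r = 2) = (2/6)(4/6)(4/6)(4/6) = 0.098765; P(data | r = 4) = (4/6)(2/6)(2/6)(2/6) = 0.024691.
Weighting by the prior gives 1/3 · 0.096451 = 0.03215, 1/3 · 0.098765 = 0.032922, 1/3 · 0.024691 = 0.0082305; summing to 0.073302.
The posterior is then P(r = 1 | data) = 0.4386, P(r = 2 | data) = 0.44912, P(r = 4 | data) = 0.11228.
The predictive probability is P(orange next | data) = (1/6)(0.4386) + (1/3)(0.44912) + (2/3)(0.11228) = 0.29766.

0.298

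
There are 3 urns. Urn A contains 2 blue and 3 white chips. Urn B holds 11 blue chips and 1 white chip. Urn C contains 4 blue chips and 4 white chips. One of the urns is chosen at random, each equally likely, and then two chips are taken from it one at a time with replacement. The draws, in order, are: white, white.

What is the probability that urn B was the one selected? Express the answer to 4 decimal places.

Under each hypothesis, the probability of the observed sequence is: P(data | urn A) = (3/5)(3/5) = 0.36; P(data | urn B) = (1/12)(1/12) = 0.0069444; P(data | urn C) = (4/8)(4/8) = 0.25.
The prior-weighted likelihoods are 1/3 · 0.36 = 0.12, 1/3 · 0.0069444 = 0.0023148, 1/3 · 0.25 = 0.083333; with total 0.20565.
Hence P(urn B | data) = (0.0023148) / (0.20565) = 0.011256.

0.0113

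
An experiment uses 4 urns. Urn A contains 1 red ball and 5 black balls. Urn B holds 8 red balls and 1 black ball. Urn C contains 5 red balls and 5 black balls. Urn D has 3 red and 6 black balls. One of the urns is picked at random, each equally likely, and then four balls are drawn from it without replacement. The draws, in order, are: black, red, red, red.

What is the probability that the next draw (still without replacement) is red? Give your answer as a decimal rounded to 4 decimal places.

For each hypothesis, P(data | H) works out to: P(data | urn A) = (5/6)(1/5)(0/4) = 0; P(data | urn B) = (1/9)(8/8)(7/7)(6/6) = 1/9; P(data | urn C) = (5/10)(5/9)(4/8)(3/7) = 5/84; P(data | urn D) = (6/9)(3/8)(2/7)(1/6) = 1/84.
Multiplying each by its prior: 1/4 · 0 = 0, 1/4 · 1/9 = 1/36, 1/4 · 5/84 = 5/336, 1/4 · 1/84 = 1/336; summing to 23/504.
Normalising, the posterior is P(urn A | data) = 0, P(urn B | data) = 14/23, P(urn C | data) = 15/46, P(urn D | data) = 3/46.
So P(red next | data) = Σ P(red next | H) P(H | data) = (1)(14/23) + (1/3)(15/46) + (0)(3/46) = 33/46.

0.7174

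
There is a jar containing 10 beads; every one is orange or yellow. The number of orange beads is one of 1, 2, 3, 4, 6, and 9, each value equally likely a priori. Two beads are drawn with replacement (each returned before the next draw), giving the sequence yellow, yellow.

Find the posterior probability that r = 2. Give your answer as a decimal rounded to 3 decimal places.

The likelihood of the observed sequence under each hypothesis: P(data | r = 1) = (9/10)(9/10) = 81/100; P(data | r = 2) = (8/10)(8/10) = 16/25; P(data | r = 3) = (7/10)(7/10) = 49/100; P(data | r = 4) = (6/10)(6/10) = 9/25; P(data | r = 6) = (4/10)(4/10) = 4/25; P(data | r = 9) = (1/10)(1/10) = 1/100.
Multiplying each by its prior: 1/6 · 81/100 = 27/200, 1/6 · 16/25 = 8/75, 1/6 · 49/100 = 49/600, 1/6 · 9/25 = 3/50, 1/6 · 4/25 = 2/75, 1/6 · 1/100 = 1/600; these sum to 247/600.
By Bayes' rule, P(r = 2 | data) = (8/75) / (247/600) = 64/247.

0.259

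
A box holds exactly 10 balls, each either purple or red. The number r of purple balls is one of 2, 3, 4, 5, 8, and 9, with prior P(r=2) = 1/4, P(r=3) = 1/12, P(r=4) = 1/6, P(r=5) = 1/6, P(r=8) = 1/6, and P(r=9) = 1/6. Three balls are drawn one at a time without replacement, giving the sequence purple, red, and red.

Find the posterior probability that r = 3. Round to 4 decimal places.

For each hypothesis, P(data | H) works out to: P(data | r = 2) = (2/10)(8/9)(7/8) = 0.15556; P(data | r = 3) = (3/10)(7/9)(6/8) = 0.175; P(data | r = 4) = (4/10)(6/9)(5/8) = 0.16667; P(data | r = 5) = (5/10)(5/9)(4/8) = 0.13889; P(data | r = 8) = (8/10)(2/9)(1/8) = 0.022222; P(data | r = 9) = (9/10)(1/9)(0/8) = 0.
Multiplying each by its prior: 1/4 · 0.15556 = 0.038889, 1/12 · 0.175 = 0.014583, 1/6 · 0.16667 = 0.027778, 1/6 · 0.13889 = 0.023148, 1/6 · 0.022222 = 0.0037037, 1/6 · 0 = 0; these sum to 0.1081.
Hence P(r = 3 | data) = (0.014583) / (0.1081) = 0.1349.

0.1349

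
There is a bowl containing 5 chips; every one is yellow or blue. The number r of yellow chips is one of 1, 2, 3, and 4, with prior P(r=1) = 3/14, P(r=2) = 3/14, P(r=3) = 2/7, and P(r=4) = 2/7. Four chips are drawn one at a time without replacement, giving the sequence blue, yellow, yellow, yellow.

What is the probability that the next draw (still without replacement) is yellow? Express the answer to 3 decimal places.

Under each hypothesis, the probability of the observed sequence is: P(data | r = 1) = (4/5)(1/4)(0/3) = 0; P(data | r = 2) = (3/5)(2/4)(1/3)(0/2) = 0; P(data | r = 3) = (2/5)(3/4)(2/3)(1/2) = 1/10; P(data | r = 4) = (1/5)(4/4)(3/3)(2/2) = 1/5.
Weighting by the prior gives 3/14 · 0 = 0, 3/14 · 0 = 0, 2/7 · 1/10 = 1/35, 2/7 · 1/5 = 2/35; summing to 3/35.
Dividing through by the total gives posterior P(r = 1 | data) = 0, P(r = 2 | data) = 0, P(r = 3 | data) = 1/3, P(r = 4 | data) = 2/3.
Averaging over the posterior, P(yellow next | data) = (0)(1/3) + (1)(2/3) = 2/3.

0.667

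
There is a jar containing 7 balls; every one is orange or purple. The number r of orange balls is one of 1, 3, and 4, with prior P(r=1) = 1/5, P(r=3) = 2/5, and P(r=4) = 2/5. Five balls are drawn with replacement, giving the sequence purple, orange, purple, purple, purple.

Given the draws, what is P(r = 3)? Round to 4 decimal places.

0.4414

Under each hypothesis, the probability of the observed sequence is: P(data | r = 1) = (6/7)(1/7)(6/7)(6/7)(6/7) = 0.077111; P(data | r = 3) = (4/7)(3/7)(4/7)(4/7)(4/7) = 0.045695; P(data | r = 4) = (3/7)(4/7)(3/7)(3/7)(3/7) = 0.019278.
Weighting by the prior gives 1/5 · 0.077111 = 0.015422, 2/5 · 0.045695 = 0.018278, 2/5 · 0.019278 = 0.0077111; with total 0.041411.
By Bayes' rule, P(r = 3 | data) = (0.018278) / (0.041411) = 0.44138.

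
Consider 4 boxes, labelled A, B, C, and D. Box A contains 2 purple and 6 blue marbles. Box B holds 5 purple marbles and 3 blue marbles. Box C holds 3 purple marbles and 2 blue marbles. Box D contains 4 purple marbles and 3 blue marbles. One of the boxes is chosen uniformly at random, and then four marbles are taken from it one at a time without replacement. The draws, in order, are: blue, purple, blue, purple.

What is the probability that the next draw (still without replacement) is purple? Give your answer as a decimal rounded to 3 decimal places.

0.720

Compute the likelihood of the observed sequence for each case: P(data | box A) = (6/8)(2/7)(5/6)(1/5) = 1/28; P(data | box B) = (3/8)(5/7)(2/6)(4/5) = 1/14; P(data | box C) = (2/5)(3/4)(1/3)(2/2) = 1/10; P(data | box D) = (3/7)(4/6)(2/5)(3/4) = 3/35.
Multiplying each by its prior: 1/4 · 1/28 = 1/112, 1/4 · 1/14 = 1/56, 1/4 · 1/10 = 1/40, 1/4 · 3/35 = 3/140; with total 41/560.
The posterior is then P(box A | data) = 5/41, P(box B | data) = 10/41, P(box C | data) = 14/41, P(box D | data) = 12/41.
The predictive probability is P(purple next | data) = (0)(5/41) + (3/4)(10/41) + (1)(14/41) + (2/3)(12/41) = 59/82.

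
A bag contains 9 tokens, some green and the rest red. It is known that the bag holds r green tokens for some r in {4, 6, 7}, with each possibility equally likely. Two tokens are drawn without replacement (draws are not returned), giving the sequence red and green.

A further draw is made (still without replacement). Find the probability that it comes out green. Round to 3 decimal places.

Under each hypothesis, the probability of the observed sequence is: P(data | r = 4) = (5/9)(4/8) = 5/18; P(data | r = 6) = (3/9)(6/8) = 1/4; P(data | r = 7) = (2/9)(7/8) = 7/36.
The prior-weighted likelihoods are 1/3 · 5/18 = 5/54, 1/3 · 1/4 = 1/12, 1/3 · 7/36 = 7/108; summing to 13/54.
Normalising, the posterior is P(r = 4 | data) = 5/13, P(r = 6 | data) = 9/26, P(r = 7 | data) = 7/26.
So P(green next | data) = Σ P(green next | H) P(H | data) = (3/7)(5/13) + (5/7)(9/26) + (6/7)(7/26) = 9/14.

0.643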